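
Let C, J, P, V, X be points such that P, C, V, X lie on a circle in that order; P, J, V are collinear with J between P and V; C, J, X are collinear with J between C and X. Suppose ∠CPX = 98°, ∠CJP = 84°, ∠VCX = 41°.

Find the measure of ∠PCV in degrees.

∠PCV = 80°

1. ∠CVX = 82°  [cyclic PCVX, opposite ∠P+∠V]
2. ∠CJV = 96°  [linear pair at J on PV]
3. ∠CXV = 57°  [△CVX]
4. ∠CVP = 43°  [△CJV]
5. ∠CPV = 57°  [same arc CV]
6. ∠PCV = 80°  [△PCV]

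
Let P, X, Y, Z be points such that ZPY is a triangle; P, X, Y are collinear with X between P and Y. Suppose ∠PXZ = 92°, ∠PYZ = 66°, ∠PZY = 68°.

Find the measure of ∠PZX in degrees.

∠PZX = 42°

1. ∠YPZ = 46°  [△ZPY]
2. ∠XPZ = 46°  [X on ray PY]
3. ∠PZX = 42°  [△ZPX]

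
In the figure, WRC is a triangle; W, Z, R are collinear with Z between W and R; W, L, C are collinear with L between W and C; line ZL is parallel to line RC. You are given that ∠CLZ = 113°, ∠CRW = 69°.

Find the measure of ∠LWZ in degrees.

1. ∠WLZ = 67°  [linear pair at L on WC]
2. ∠LZW = 69°  [ZL∥RC, corresponding at Z]
3. ∠LWZ = 44°  [△WZL]

∠LWZ = 44°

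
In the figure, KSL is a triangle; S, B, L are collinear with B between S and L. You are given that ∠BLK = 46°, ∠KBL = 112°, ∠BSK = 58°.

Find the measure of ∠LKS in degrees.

∠LKS = 76°

1. ∠KLS = 46°  [B on ray LS]
2. ∠KSL = 58°  [B on ray SL]
3. ∠LKS = 76°  [△KSL]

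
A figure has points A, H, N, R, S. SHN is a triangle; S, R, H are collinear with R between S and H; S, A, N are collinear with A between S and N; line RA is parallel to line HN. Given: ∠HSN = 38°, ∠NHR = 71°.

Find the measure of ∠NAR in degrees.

1. ∠NHS = 71°  [R on ray HS]
2. ∠HNS = 71°  [△SHN]
3. ∠RAS = 71°  [RA∥HN, corresponding at A]
4. ∠NAR = 109°  [linear pair at A on SN]

∠NAR = 109°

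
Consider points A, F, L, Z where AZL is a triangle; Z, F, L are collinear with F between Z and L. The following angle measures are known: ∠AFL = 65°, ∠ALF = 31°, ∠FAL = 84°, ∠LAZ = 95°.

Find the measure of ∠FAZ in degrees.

1. ∠AFZ = 115°  [linear pair at F on ZL]
2. ∠ALZ = 31°  [F on ray LZ]
3. ∠AZL = 54°  [△AZL]
4. ∠AZF = 54°  [F on ray ZL]
5. ∠FAZ = 11°  [△AZF]

∠FAZ = 11°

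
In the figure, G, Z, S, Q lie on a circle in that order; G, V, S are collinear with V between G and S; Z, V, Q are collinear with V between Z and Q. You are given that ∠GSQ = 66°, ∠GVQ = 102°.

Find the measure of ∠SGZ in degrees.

1. ∠GZQ = 66°  [same arc GQ]
2. ∠SVZ = 102°  [vertical angles at V]
3. ∠GVZ = 78°  [linear pair at V on GS]
4. ∠SGZ = 36°  [△GVZ]

∠SGZ = 36°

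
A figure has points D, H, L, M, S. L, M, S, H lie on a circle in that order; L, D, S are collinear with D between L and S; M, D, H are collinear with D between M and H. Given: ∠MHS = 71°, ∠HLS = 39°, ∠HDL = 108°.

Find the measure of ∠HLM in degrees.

1. ∠HMS = 39°  [same arc SH]
2. ∠HSM = 70°  [△MSH]
3. ∠HLM = 110°  [cyclic LMSH, opposite ∠L+∠S]

∠HLM = 110°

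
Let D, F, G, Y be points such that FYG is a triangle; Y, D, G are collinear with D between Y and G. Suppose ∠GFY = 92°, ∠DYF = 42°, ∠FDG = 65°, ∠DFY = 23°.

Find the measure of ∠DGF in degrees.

∠DGF = 46°

1. ∠FYG = 42°  [D on ray YG]
2. ∠FGY = 46°  [△FYG]
3. ∠DGF = 46°  [D on ray GY]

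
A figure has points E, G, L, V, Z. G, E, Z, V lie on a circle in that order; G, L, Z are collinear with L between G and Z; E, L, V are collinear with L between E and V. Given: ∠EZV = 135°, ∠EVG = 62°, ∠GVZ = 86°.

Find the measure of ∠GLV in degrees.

1. ∠EGV = 45°  [cyclic GEZV, opposite ∠G+∠Z]
2. ∠GEV = 73°  [△GEV]
3. ∠GZV = 73°  [same arc GV]
4. ∠VGZ = 21°  [△GZV]
5. ∠GLV = 97°  [△GLV]

∠GLV = 97°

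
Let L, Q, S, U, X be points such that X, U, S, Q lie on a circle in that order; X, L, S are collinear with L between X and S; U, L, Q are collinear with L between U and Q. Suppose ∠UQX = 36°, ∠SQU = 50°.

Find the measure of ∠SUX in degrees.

1. ∠USX = 36°  [same arc XU]
2. ∠SXU = 50°  [same arc US]
3. ∠SUX = 94°  [△XUS]

∠SUX = 94°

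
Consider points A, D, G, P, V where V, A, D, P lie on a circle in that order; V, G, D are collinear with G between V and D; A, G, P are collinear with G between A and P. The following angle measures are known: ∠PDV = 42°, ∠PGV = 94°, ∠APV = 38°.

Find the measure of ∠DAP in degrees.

1. ∠AGD = 94°  [vertical angles at G]
2. ∠ADV = 38°  [same arc VA]
3. ∠DAP = 48°  [△AGD]

∠DAP = 48°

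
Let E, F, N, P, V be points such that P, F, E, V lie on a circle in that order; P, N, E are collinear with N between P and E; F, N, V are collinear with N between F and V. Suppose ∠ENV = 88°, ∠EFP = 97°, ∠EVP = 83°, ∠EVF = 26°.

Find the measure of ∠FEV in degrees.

1. ∠PEV = 66°  [△ENV]
2. ∠EPV = 31°  [△PEV]
3. ∠EFV = 31°  [same arc EV]
4. ∠FEV = 123°  [△FEV]

∠FEV = 123°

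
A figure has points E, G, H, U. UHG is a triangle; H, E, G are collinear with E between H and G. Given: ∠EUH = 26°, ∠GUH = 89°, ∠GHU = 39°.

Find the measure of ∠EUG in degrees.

∠EUG = 63°

1. ∠HGU = 52°  [△UHG]
2. ∠EHU = 39°  [E on ray HG]
3. ∠EGU = 52°  [E on ray GH]
4. ∠HEU = 115°  [△UHE]
5. ∠GEU = 65°  [linear pair at E on HG]
6. ∠EUG = 63°  [△UEG]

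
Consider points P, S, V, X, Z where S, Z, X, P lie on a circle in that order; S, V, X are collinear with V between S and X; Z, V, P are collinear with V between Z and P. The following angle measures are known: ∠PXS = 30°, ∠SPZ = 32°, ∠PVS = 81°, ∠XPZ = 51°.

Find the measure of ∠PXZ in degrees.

1. ∠PZS = 30°  [same arc SP]
2. ∠PSZ = 118°  [△SZP]
3. ∠PXZ = 62°  [cyclic SZXP, opposite ∠S+∠X]

∠PXZ = 62°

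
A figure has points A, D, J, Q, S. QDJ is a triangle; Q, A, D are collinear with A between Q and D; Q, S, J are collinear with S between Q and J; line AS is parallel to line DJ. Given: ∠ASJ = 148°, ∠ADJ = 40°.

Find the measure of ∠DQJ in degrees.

∠DQJ = 108°

1. ∠ASQ = 32°  [linear pair at S on QJ]
2. ∠JDQ = 40°  [A on ray DQ]
3. ∠DJQ = 32°  [AS∥DJ, corresponding at S]
4. ∠DQJ = 108°  [△QDJ]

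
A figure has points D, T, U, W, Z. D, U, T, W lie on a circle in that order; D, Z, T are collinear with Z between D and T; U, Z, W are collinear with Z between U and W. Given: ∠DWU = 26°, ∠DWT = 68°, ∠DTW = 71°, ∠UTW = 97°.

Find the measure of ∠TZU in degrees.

1. ∠DTU = 26°  [same arc DU]
2. ∠TDW = 41°  [△DTW]
3. ∠TUW = 41°  [same arc TW]
4. ∠TZU = 113°  [△UZT]

∠TZU = 113°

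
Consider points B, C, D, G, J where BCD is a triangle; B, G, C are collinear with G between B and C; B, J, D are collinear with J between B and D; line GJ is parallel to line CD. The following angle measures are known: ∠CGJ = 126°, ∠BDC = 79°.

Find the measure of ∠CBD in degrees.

1. ∠BGJ = 54°  [linear pair at G on BC]
2. ∠BJG = 79°  [GJ∥CD, corresponding at J]
3. ∠GBJ = 47°  [△BGJ]
4. ∠CBD = 47°  [G on BC, J on BD]

∠CBD = 47°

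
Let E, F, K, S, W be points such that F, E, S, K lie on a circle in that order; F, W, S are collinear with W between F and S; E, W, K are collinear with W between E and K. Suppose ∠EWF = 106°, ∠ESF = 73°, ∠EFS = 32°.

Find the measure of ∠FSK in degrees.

1. ∠KWS = 106°  [vertical angles at W]
2. ∠EKS = 32°  [same arc ES]
3. ∠FSK = 42°  [△SWK]

∠FSK = 42°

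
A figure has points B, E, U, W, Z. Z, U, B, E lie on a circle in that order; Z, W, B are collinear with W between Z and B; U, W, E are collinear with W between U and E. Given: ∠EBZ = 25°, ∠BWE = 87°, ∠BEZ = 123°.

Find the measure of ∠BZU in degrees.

∠BZU = 68°

1. ∠EUZ = 25°  [same arc ZE]
2. ∠UWZ = 87°  [vertical angles at W]
3. ∠BZU = 68°  [△ZWU]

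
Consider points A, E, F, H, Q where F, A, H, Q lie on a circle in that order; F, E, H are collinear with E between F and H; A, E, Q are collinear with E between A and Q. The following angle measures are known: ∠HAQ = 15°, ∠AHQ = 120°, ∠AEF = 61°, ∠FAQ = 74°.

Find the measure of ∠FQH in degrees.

1. ∠HFQ = 15°  [same arc HQ]
2. ∠FHQ = 74°  [same arc FQ]
3. ∠FQH = 91°  [△FHQ]

∠FQH = 91°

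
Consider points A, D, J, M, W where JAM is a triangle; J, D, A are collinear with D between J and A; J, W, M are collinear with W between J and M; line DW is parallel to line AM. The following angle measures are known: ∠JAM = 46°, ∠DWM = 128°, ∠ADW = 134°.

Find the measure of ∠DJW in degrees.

∠DJW = 82°

1. ∠JDW = 46°  [DW∥AM, corresponding at D]
2. ∠DWJ = 52°  [linear pair at W on JM]
3. ∠DJW = 82°  [△JDW]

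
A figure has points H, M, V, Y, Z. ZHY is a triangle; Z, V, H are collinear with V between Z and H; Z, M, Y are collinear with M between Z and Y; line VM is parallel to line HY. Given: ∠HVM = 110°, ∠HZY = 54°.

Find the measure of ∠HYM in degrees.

1. ∠MVZ = 70°  [linear pair at V on ZH]
2. ∠MZV = 54°  [V on ZH, M on ZY]
3. ∠VMZ = 56°  [△ZVM]
4. ∠VMY = 124°  [linear pair at M on ZY]
5. ∠HYM = 56°  [VM∥HY, co-interior at Y–M]

∠HYM = 56°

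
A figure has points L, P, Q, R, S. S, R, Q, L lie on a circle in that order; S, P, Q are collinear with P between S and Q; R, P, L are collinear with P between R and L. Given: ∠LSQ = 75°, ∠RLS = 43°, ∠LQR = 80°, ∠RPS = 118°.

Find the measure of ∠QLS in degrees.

1. ∠LRQ = 75°  [same arc QL]
2. ∠QLR = 25°  [△RQL]
3. ∠LPQ = 118°  [vertical angles at P]
4. ∠LQS = 37°  [△QPL]
5. ∠QLS = 68°  [△SQL]

∠QLS = 68°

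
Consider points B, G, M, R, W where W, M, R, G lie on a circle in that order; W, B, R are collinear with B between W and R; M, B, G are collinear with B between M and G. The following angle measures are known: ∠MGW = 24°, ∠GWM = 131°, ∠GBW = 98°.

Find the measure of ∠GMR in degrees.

∠GMR = 58°

1. ∠MRW = 24°  [same arc WM]
2. ∠MBR = 98°  [vertical angles at B]
3. ∠GMR = 58°  [△MBR]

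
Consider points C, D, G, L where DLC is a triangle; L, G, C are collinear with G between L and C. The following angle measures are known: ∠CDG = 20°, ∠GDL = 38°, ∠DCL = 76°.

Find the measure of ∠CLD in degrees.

∠CLD = 46°

1. ∠DCG = 76°  [G on ray CL]
2. ∠CGD = 84°  [△DGC]
3. ∠DGL = 96°  [linear pair at G on LC]
4. ∠DLG = 46°  [△DLG]
5. ∠CLD = 46°  [G on ray LC]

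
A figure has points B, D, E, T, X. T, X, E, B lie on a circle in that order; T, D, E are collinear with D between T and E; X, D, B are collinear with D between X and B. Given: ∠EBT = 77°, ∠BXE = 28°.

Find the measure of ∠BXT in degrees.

∠BXT = 75°

1. ∠BTE = 28°  [same arc EB]
2. ∠BET = 75°  [△TEB]
3. ∠BXT = 75°  [same arc TB]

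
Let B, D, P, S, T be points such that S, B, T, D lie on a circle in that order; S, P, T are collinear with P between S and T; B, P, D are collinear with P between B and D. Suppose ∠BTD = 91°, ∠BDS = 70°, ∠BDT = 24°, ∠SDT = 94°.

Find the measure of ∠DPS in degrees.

∠DPS = 45°

1. ∠DBT = 65°  [△BTD]
2. ∠DST = 65°  [same arc TD]
3. ∠DPS = 45°  [△SPD]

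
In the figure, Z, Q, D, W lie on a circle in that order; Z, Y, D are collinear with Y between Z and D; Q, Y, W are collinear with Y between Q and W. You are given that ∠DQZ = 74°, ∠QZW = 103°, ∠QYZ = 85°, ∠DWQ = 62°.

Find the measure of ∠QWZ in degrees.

∠QWZ = 44°

1. ∠DWZ = 106°  [cyclic ZQDW, opposite ∠Q+∠W]
2. ∠DYW = 85°  [vertical angles at Y]
3. ∠WDZ = 33°  [△DYW]
4. ∠DZW = 41°  [△ZDW]
5. ∠WYZ = 95°  [linear pair at Y on ZD]
6. ∠QWZ = 44°  [△ZYW]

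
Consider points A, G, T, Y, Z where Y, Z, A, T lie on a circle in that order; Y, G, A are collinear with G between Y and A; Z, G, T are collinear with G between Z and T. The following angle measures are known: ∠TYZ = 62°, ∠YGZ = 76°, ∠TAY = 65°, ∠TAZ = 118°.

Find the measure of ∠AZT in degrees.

1. ∠AGT = 76°  [vertical angles at G]
2. ∠ATZ = 39°  [△AGT]
3. ∠AZT = 23°  [△ZAT]

∠AZT = 23°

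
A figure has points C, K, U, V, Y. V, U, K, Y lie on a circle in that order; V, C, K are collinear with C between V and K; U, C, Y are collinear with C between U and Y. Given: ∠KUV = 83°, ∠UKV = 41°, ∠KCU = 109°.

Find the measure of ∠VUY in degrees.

1. ∠KVU = 56°  [△VUK]
2. ∠UCV = 71°  [linear pair at C on VK]
3. ∠VUY = 53°  [△VCU]

∠VUY = 53°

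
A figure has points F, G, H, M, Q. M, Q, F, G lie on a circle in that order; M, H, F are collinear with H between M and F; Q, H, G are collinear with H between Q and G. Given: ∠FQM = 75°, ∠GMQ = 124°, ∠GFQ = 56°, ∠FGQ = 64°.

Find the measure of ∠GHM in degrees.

∠GHM = 79°

1. ∠FQG = 60°  [△QFG]
2. ∠FMQ = 64°  [same arc QF]
3. ∠FMG = 60°  [same arc FG]
4. ∠MFQ = 41°  [△MQF]
5. ∠MGQ = 41°  [same arc MQ]
6. ∠GHM = 79°  [△MHG]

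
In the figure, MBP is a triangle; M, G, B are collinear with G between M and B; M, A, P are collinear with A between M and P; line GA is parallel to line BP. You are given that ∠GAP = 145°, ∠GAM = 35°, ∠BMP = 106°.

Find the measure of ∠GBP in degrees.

1. ∠BPM = 35°  [GA∥BP, corresponding at A]
2. ∠MBP = 39°  [△MBP]
3. ∠GBP = 39°  [G on ray BM]

∠GBP = 39°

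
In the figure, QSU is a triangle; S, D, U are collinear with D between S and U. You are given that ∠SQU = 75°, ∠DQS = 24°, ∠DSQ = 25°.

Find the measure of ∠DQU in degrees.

∠DQU = 51°

1. ∠QDS = 131°  [△QSD]
2. ∠QSU = 25°  [D on ray SU]
3. ∠QDU = 49°  [linear pair at D on SU]
4. ∠QUS = 80°  [△QSU]
5. ∠DUQ = 80°  [D on ray US]
6. ∠DQU = 51°  [△QDU]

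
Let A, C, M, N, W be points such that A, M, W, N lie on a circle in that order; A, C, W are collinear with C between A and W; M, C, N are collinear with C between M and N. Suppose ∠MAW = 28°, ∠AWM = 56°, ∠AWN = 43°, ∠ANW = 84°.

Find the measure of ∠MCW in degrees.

∠MCW = 71°

1. ∠ANM = 56°  [same arc AM]
2. ∠NAW = 53°  [△AWN]
3. ∠ACN = 71°  [△ACN]
4. ∠MCW = 71°  [vertical angles at C]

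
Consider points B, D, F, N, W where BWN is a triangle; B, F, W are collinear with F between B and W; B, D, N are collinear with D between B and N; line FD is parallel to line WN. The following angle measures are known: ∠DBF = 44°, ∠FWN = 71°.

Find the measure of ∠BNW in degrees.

1. ∠NBW = 44°  [F on BW, D on BN]
2. ∠BWN = 71°  [F on ray WB]
3. ∠BNW = 65°  [△BWN]

∠BNW = 65°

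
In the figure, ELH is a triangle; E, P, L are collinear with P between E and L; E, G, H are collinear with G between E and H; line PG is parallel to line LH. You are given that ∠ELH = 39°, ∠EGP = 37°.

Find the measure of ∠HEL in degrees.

1. ∠EPG = 39°  [PG∥LH, corresponding at P]
2. ∠GEP = 104°  [△EPG]
3. ∠HEL = 104°  [P on EL, G on EH]

∠HEL = 104°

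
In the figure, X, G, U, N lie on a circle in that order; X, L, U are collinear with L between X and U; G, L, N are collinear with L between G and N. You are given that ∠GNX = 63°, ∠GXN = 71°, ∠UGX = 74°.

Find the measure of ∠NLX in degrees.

1. ∠NGX = 46°  [△XGN]
2. ∠UNX = 106°  [cyclic XGUN, opposite ∠G+∠N]
3. ∠NUX = 46°  [same arc XN]
4. ∠NXU = 28°  [△XUN]
5. ∠NLX = 89°  [△XLN]

∠NLX = 89°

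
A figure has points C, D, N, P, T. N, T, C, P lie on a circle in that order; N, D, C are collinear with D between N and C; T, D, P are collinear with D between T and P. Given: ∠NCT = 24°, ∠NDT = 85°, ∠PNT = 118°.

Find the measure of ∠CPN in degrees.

1. ∠NPT = 24°  [same arc NT]
2. ∠CDP = 85°  [vertical angles at D]
3. ∠NTP = 38°  [△NTP]
4. ∠NDP = 95°  [linear pair at D on NC]
5. ∠NCP = 38°  [same arc NP]
6. ∠CNP = 61°  [△NDP]
7. ∠CPN = 81°  [△NCP]

∠CPN = 81°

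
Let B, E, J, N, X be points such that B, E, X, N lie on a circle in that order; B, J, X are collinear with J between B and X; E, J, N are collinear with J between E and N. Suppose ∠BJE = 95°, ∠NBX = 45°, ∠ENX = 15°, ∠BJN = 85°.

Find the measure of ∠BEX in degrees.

∠BEX = 115°

1. ∠EJX = 85°  [linear pair at J on BX]
2. ∠NEX = 45°  [same arc XN]
3. ∠EBX = 15°  [same arc EX]
4. ∠BXE = 50°  [△EJX]
5. ∠BEX = 115°  [△BEX]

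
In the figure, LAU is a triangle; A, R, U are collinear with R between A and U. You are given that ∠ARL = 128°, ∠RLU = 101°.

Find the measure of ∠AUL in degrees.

1. ∠LRU = 52°  [linear pair at R on AU]
2. ∠LUR = 27°  [△LRU]
3. ∠AUL = 27°  [R on ray UA]

∠AUL = 27°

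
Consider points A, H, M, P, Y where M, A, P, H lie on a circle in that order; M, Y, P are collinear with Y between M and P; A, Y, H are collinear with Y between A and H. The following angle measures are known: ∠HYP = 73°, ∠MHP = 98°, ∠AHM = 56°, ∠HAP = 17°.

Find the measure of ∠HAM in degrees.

1. ∠AYM = 73°  [vertical angles at Y]
2. ∠MAP = 82°  [cyclic MAPH, opposite ∠A+∠H]
3. ∠APM = 56°  [same arc MA]
4. ∠AMP = 42°  [△MAP]
5. ∠HAM = 65°  [△MYA]

∠HAM = 65°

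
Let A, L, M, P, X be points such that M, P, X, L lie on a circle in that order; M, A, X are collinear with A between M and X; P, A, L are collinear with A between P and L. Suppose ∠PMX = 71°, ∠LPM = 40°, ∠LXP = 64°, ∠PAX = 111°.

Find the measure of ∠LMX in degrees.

1. ∠PLX = 71°  [same arc PX]
2. ∠LPX = 45°  [△PXL]
3. ∠LMX = 45°  [same arc XL]

∠LMX = 45°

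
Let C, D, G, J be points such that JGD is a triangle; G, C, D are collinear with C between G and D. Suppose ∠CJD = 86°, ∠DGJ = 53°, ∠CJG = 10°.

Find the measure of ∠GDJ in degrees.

1. ∠CGJ = 53°  [C on ray GD]
2. ∠GCJ = 117°  [△JGC]
3. ∠DCJ = 63°  [linear pair at C on GD]
4. ∠CDJ = 31°  [△JCD]
5. ∠GDJ = 31°  [C on ray DG]

∠GDJ = 31°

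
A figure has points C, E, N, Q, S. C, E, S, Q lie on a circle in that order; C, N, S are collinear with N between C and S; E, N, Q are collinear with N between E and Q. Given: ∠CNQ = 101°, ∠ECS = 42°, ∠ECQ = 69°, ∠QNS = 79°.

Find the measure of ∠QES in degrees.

∠QES = 27°

1. ∠EQS = 42°  [same arc ES]
2. ∠ESQ = 111°  [cyclic CESQ, opposite ∠C+∠S]
3. ∠QES = 27°  [△ESQ]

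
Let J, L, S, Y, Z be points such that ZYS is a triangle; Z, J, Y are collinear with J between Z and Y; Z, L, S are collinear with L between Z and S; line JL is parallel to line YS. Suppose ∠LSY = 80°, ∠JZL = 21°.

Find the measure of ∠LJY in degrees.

∠LJY = 101°

1. ∠YSZ = 80°  [L on ray SZ]
2. ∠SZY = 21°  [J on ZY, L on ZS]
3. ∠SYZ = 79°  [△ZYS]
4. ∠LJZ = 79°  [JL∥YS, corresponding at J]
5. ∠LJY = 101°  [linear pair at J on ZY]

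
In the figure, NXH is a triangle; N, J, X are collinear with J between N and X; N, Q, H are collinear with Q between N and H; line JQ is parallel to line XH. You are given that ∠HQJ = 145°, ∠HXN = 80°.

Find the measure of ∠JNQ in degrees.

1. ∠JQN = 35°  [linear pair at Q on NH]
2. ∠NJQ = 80°  [JQ∥XH, corresponding at J]
3. ∠JNQ = 65°  [△NJQ]

∠JNQ = 65°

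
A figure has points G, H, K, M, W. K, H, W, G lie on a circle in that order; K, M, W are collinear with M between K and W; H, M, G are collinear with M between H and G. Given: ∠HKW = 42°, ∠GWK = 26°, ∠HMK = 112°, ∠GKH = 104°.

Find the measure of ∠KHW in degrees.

∠KHW = 88°

1. ∠HGW = 42°  [same arc HW]
2. ∠HMW = 68°  [linear pair at M on KW]
3. ∠GWH = 76°  [cyclic KHWG, opposite ∠K+∠W]
4. ∠GHW = 62°  [△HWG]
5. ∠HWK = 50°  [△HMW]
6. ∠KHW = 88°  [△KHW]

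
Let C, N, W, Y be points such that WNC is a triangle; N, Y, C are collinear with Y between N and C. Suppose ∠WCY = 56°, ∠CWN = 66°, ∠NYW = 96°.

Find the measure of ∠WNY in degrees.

1. ∠NCW = 56°  [Y on ray CN]
2. ∠CNW = 58°  [△WNC]
3. ∠WNY = 58°  [Y on ray NC]

∠WNY = 58°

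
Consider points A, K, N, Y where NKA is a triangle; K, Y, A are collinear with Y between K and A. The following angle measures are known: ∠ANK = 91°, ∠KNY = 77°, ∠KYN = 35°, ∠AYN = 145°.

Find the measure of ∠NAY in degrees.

∠NAY = 21°

1. ∠NKY = 68°  [△NKY]
2. ∠AKN = 68°  [Y on ray KA]
3. ∠KAN = 21°  [△NKA]
4. ∠NAY = 21°  [Y on ray AK]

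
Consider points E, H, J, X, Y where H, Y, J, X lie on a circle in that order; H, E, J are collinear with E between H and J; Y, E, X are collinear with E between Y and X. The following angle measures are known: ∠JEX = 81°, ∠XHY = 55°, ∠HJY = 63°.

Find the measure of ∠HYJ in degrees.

∠HYJ = 80°

1. ∠HEY = 81°  [vertical angles at E]
2. ∠HXY = 63°  [same arc HY]
3. ∠HYX = 62°  [△HYX]
4. ∠JHY = 37°  [△HEY]
5. ∠HYJ = 80°  [△HYJ]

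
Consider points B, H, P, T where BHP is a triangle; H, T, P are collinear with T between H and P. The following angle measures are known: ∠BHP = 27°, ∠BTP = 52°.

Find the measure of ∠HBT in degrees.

∠HBT = 25°

1. ∠BHT = 27°  [T on ray HP]
2. ∠BTH = 128°  [linear pair at T on HP]
3. ∠HBT = 25°  [△BHT]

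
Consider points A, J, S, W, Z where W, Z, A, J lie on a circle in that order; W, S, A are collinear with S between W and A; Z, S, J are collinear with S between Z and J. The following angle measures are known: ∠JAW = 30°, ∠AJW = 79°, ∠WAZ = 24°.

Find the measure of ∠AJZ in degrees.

1. ∠AZW = 101°  [cyclic WZAJ, opposite ∠Z+∠J]
2. ∠AWZ = 55°  [△WZA]
3. ∠AJZ = 55°  [same arc ZA]

∠AJZ = 55°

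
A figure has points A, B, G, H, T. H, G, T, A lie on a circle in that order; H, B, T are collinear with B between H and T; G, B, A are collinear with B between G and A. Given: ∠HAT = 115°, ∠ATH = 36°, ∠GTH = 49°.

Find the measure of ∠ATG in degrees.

∠ATG = 85°

1. ∠HGT = 65°  [cyclic HGTA, opposite ∠G+∠A]
2. ∠AHT = 29°  [△HTA]
3. ∠GHT = 66°  [△HGT]
4. ∠AGT = 29°  [same arc TA]
5. ∠GAT = 66°  [same arc GT]
6. ∠ATG = 85°  [△GTA]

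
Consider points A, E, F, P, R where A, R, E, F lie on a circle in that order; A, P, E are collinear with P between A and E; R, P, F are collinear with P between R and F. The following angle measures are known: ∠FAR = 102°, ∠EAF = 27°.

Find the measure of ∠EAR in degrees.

∠EAR = 75°

1. ∠FER = 78°  [cyclic AREF, opposite ∠A+∠E]
2. ∠ERF = 27°  [same arc EF]
3. ∠EFR = 75°  [△REF]
4. ∠EAR = 75°  [same arc RE]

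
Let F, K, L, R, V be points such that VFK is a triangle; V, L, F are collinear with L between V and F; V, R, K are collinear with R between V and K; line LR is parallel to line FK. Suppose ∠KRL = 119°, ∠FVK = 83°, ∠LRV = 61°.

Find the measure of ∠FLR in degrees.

∠FLR = 144°

1. ∠LVR = 83°  [L on VF, R on VK]
2. ∠RLV = 36°  [△VLR]
3. ∠FLR = 144°  [linear pair at L on VF]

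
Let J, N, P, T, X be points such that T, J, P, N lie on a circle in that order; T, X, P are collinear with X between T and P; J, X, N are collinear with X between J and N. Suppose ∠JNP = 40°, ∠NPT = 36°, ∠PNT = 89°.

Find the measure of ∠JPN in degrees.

∠JPN = 85°

1. ∠NTP = 55°  [△TPN]
2. ∠NJP = 55°  [same arc PN]
3. ∠JPN = 85°  [△JPN]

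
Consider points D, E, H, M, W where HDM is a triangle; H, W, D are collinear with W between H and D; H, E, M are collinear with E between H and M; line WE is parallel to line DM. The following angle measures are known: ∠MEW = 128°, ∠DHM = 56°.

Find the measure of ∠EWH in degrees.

1. ∠HEW = 52°  [linear pair at E on HM]
2. ∠EHW = 56°  [W on HD, E on HM]
3. ∠EWH = 72°  [△HWE]

∠EWH = 72°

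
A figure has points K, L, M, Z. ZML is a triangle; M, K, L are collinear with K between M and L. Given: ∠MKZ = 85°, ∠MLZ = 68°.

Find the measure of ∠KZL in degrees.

∠KZL = 17°

1. ∠LKZ = 95°  [linear pair at K on ML]
2. ∠KLZ = 68°  [K on ray LM]
3. ∠KZL = 17°  [△ZKL]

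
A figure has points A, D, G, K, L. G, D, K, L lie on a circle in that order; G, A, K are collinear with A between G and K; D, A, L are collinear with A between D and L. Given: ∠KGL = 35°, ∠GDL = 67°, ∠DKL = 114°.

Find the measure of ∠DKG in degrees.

∠DKG = 47°

1. ∠DGL = 66°  [cyclic GDKL, opposite ∠G+∠K]
2. ∠DLG = 47°  [△GDL]
3. ∠DKG = 47°  [same arc GD]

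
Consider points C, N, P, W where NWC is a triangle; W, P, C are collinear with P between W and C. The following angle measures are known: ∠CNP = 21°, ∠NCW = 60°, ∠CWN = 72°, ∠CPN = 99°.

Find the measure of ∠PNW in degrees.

1. ∠NWP = 72°  [P on ray WC]
2. ∠NPW = 81°  [linear pair at P on WC]
3. ∠PNW = 27°  [△NWP]

∠PNW = 27°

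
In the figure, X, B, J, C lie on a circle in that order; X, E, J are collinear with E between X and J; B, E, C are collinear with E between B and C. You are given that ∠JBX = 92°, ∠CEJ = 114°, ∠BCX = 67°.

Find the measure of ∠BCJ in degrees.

1. ∠JCX = 88°  [cyclic XBJC, opposite ∠B+∠C]
2. ∠CEX = 66°  [linear pair at E on XJ]
3. ∠CXJ = 47°  [△XEC]
4. ∠CJX = 45°  [△XJC]
5. ∠BCJ = 21°  [△JEC]

∠BCJ = 21°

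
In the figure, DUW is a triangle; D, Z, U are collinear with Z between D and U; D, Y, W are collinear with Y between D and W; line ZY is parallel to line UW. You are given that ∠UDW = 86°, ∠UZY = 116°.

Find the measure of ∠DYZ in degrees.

∠DYZ = 30°

1. ∠YDZ = 86°  [Z on DU, Y on DW]
2. ∠DZY = 64°  [linear pair at Z on DU]
3. ∠DYZ = 30°  [△DZY]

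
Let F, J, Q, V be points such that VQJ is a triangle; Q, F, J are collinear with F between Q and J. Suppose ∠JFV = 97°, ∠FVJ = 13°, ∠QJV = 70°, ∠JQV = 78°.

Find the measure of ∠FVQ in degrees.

1. ∠QFV = 83°  [linear pair at F on QJ]
2. ∠FQV = 78°  [F on ray QJ]
3. ∠FVQ = 19°  [△VQF]

∠FVQ = 19°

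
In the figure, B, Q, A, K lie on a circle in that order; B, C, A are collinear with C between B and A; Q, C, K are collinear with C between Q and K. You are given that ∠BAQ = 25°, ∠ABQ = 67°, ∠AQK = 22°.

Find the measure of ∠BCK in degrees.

1. ∠BKQ = 25°  [same arc BQ]
2. ∠ABK = 22°  [same arc AK]
3. ∠BCK = 133°  [△BCK]

∠BCK = 133°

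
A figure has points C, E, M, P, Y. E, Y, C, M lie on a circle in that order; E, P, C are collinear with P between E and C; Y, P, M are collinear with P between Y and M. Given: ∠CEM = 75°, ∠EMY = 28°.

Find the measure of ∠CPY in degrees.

∠CPY = 77°

1. ∠CYM = 75°  [same arc CM]
2. ∠ECY = 28°  [same arc EY]
3. ∠CPY = 77°  [△YPC]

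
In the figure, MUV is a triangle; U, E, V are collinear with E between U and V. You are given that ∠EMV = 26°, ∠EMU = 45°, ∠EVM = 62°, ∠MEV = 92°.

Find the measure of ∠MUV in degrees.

∠MUV = 47°

1. ∠MEU = 88°  [linear pair at E on UV]
2. ∠EUM = 47°  [△MUE]
3. ∠MUV = 47°  [E on ray UV]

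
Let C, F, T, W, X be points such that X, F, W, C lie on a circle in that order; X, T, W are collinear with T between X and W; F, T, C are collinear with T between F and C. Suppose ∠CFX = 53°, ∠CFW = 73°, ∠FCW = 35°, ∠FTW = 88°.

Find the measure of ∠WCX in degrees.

∠WCX = 54°

1. ∠CWX = 53°  [same arc XC]
2. ∠CXW = 73°  [same arc WC]
3. ∠WCX = 54°  [△XWC]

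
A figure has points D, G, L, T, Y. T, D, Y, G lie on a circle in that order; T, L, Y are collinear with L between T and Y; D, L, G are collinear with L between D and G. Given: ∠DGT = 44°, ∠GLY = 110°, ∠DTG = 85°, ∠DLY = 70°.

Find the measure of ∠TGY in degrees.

∠TGY = 63°

1. ∠GDT = 51°  [△TDG]
2. ∠GLT = 70°  [linear pair at L on TY]
3. ∠GYT = 51°  [same arc TG]
4. ∠GTY = 66°  [△TLG]
5. ∠TGY = 63°  [△TYG]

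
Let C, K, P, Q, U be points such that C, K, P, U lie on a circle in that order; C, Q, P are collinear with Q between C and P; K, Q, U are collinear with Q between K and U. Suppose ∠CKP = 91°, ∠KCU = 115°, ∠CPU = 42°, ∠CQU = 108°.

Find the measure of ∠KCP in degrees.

1. ∠CKU = 42°  [same arc CU]
2. ∠KQP = 108°  [vertical angles at Q]
3. ∠CQK = 72°  [linear pair at Q on CP]
4. ∠KCP = 66°  [△CQK]

∠KCP = 66°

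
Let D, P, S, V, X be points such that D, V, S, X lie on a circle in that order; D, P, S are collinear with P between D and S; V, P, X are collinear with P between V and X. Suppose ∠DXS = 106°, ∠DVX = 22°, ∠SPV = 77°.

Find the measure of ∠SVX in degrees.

1. ∠DSX = 22°  [same arc DX]
2. ∠SDX = 52°  [△DSX]
3. ∠SVX = 52°  [same arc SX]

∠SVX = 52°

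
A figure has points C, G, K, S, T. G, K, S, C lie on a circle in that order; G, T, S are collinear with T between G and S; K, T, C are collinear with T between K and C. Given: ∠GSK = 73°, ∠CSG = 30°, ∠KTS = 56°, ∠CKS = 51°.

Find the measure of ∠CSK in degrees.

∠CSK = 103°

1. ∠GCK = 73°  [same arc GK]
2. ∠CKG = 30°  [same arc GC]
3. ∠CGK = 77°  [△GKC]
4. ∠CSK = 103°  [cyclic GKSC, opposite ∠G+∠S]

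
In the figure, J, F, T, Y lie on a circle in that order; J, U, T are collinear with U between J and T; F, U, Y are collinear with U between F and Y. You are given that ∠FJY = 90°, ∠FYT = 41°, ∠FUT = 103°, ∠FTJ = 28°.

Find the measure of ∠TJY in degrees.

1. ∠FTY = 90°  [cyclic JFTY, opposite ∠J+∠T]
2. ∠TFY = 49°  [△FTY]
3. ∠TJY = 49°  [same arc TY]

∠TJY = 49°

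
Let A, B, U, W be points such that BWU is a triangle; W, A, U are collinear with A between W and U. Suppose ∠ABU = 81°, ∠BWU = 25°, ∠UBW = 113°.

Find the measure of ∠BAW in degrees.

1. ∠BUW = 42°  [△BWU]
2. ∠AUB = 42°  [A on ray UW]
3. ∠BAU = 57°  [△BAU]
4. ∠BAW = 123°  [linear pair at A on WU]

∠BAW = 123°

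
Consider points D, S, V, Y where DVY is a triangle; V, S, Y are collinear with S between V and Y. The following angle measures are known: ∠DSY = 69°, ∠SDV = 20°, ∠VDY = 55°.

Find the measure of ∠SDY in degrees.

∠SDY = 35°

1. ∠DSV = 111°  [linear pair at S on VY]
2. ∠DVS = 49°  [△DVS]
3. ∠DVY = 49°  [S on ray VY]
4. ∠DYV = 76°  [△DVY]
5. ∠DYS = 76°  [S on ray YV]
6. ∠SDY = 35°  [△DSY]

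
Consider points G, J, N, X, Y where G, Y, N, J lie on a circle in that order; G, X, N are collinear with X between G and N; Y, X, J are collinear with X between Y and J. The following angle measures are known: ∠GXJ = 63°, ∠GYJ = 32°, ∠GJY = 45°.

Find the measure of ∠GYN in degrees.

∠GYN = 104°

1. ∠JGN = 72°  [△GXJ]
2. ∠GNJ = 32°  [same arc GJ]
3. ∠GJN = 76°  [△GNJ]
4. ∠GYN = 104°  [cyclic GYNJ, opposite ∠Y+∠J]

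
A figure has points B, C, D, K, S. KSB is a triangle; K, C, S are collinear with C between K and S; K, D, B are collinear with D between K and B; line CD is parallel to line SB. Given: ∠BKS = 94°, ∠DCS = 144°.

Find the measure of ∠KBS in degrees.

1. ∠CKD = 94°  [C on KS, D on KB]
2. ∠DCK = 36°  [linear pair at C on KS]
3. ∠CDK = 50°  [△KCD]
4. ∠KBS = 50°  [CD∥SB, corresponding at D]

∠KBS = 50°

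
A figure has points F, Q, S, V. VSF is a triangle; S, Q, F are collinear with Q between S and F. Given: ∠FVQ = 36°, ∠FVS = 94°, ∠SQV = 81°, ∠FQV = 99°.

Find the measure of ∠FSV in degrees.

∠FSV = 41°

1. ∠QFV = 45°  [△VQF]
2. ∠SFV = 45°  [Q on ray FS]
3. ∠FSV = 41°  [△VSF]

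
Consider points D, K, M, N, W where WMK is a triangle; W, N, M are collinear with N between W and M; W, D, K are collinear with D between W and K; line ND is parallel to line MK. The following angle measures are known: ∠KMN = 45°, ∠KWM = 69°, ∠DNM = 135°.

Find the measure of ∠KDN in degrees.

∠KDN = 114°

1. ∠KMW = 45°  [N on ray MW]
2. ∠MKW = 66°  [△WMK]
3. ∠NDW = 66°  [ND∥MK, corresponding at D]
4. ∠KDN = 114°  [linear pair at D on WK]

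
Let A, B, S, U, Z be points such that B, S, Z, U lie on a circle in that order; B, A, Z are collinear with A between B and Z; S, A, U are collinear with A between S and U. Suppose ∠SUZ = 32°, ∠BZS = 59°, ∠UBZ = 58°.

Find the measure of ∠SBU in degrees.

∠SBU = 90°

1. ∠USZ = 58°  [same arc ZU]
2. ∠SZU = 90°  [△SZU]
3. ∠SBU = 90°  [cyclic BSZU, opposite ∠B+∠Z]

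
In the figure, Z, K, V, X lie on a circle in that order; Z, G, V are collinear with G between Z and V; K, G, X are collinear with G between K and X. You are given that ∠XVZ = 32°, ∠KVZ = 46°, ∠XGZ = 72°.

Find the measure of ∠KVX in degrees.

1. ∠XKZ = 32°  [same arc ZX]
2. ∠KXZ = 46°  [same arc ZK]
3. ∠KZX = 102°  [△ZKX]
4. ∠KVX = 78°  [cyclic ZKVX, opposite ∠Z+∠V]

∠KVX = 78°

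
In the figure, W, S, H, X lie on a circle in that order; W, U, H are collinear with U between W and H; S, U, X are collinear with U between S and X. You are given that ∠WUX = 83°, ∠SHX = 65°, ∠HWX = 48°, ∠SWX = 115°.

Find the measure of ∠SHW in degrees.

∠SHW = 49°

1. ∠HUS = 83°  [vertical angles at U]
2. ∠HSX = 48°  [same arc HX]
3. ∠SHW = 49°  [△SUH]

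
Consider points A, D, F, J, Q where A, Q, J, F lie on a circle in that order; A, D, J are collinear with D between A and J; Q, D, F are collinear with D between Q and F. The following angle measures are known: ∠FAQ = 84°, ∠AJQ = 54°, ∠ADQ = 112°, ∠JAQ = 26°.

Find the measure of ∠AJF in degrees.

1. ∠FDJ = 112°  [vertical angles at D]
2. ∠JFQ = 26°  [same arc QJ]
3. ∠AJF = 42°  [△JDF]

∠AJF = 42°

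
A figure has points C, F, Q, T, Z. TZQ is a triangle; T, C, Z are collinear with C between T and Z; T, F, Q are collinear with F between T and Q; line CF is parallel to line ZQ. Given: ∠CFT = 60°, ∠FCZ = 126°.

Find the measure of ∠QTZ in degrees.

∠QTZ = 66°

1. ∠FCT = 54°  [linear pair at C on TZ]
2. ∠CTF = 66°  [△TCF]
3. ∠QTZ = 66°  [C on TZ, F on TQ]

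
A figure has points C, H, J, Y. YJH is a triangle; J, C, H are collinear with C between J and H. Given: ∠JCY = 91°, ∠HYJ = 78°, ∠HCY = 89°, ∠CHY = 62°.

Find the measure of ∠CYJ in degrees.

∠CYJ = 49°

1. ∠JHY = 62°  [C on ray HJ]
2. ∠HJY = 40°  [△YJH]
3. ∠CJY = 40°  [C on ray JH]
4. ∠CYJ = 49°  [△YJC]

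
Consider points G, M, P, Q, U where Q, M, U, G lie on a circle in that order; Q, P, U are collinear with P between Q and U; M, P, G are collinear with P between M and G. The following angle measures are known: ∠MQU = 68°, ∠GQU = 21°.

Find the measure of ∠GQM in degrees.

∠GQM = 89°

1. ∠MGU = 68°  [same arc MU]
2. ∠GMU = 21°  [same arc UG]
3. ∠GUM = 91°  [△MUG]
4. ∠GQM = 89°  [cyclic QMUG, opposite ∠Q+∠U]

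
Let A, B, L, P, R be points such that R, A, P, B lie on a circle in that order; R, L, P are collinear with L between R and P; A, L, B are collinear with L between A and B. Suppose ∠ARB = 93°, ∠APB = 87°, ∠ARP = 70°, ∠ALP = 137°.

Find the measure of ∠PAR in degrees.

∠PAR = 90°

1. ∠ABP = 70°  [same arc AP]
2. ∠BAP = 23°  [△APB]
3. ∠APR = 20°  [△ALP]
4. ∠PAR = 90°  [△RAP]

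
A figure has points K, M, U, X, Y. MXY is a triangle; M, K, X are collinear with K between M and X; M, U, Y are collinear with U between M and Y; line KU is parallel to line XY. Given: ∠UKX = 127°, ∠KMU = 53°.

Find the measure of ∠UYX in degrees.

∠UYX = 74°

1. ∠MKU = 53°  [linear pair at K on MX]
2. ∠KUM = 74°  [△MKU]
3. ∠KUY = 106°  [linear pair at U on MY]
4. ∠UYX = 74°  [KU∥XY, co-interior at Y–U]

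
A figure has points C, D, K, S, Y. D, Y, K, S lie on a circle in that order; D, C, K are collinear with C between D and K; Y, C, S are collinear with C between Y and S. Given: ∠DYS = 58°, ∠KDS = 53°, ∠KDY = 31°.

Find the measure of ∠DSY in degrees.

1. ∠DCY = 91°  [△DCY]
2. ∠KYS = 53°  [same arc KS]
3. ∠KCY = 89°  [linear pair at C on DK]
4. ∠DKY = 38°  [△YCK]
5. ∠DSY = 38°  [same arc DY]

∠DSY = 38°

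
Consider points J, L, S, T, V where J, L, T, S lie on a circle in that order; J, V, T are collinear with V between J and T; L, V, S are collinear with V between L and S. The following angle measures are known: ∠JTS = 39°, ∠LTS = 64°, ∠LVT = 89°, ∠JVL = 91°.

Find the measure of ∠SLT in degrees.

∠SLT = 66°

1. ∠JLS = 39°  [same arc JS]
2. ∠LJS = 116°  [cyclic JLTS, opposite ∠J+∠T]
3. ∠JVS = 89°  [vertical angles at V]
4. ∠JSL = 25°  [△JLS]
5. ∠SJT = 66°  [△JVS]
6. ∠SLT = 66°  [same arc TS]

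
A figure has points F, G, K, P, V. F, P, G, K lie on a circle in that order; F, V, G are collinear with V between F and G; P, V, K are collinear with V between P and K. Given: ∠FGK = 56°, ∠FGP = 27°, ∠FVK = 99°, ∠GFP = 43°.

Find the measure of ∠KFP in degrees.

1. ∠FPK = 56°  [same arc FK]
2. ∠FKP = 27°  [same arc FP]
3. ∠KFP = 97°  [△FPK]

∠KFP = 97°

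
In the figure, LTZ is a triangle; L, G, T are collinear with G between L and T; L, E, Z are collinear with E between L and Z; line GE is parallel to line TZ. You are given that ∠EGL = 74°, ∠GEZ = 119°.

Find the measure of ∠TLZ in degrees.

∠TLZ = 45°

1. ∠GEL = 61°  [linear pair at E on LZ]
2. ∠ELG = 45°  [△LGE]
3. ∠TLZ = 45°  [G on LT, E on LZ]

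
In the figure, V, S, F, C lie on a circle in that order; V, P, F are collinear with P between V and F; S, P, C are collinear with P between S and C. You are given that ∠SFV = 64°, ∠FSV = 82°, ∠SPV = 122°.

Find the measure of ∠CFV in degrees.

∠CFV = 24°

1. ∠FVS = 34°  [△VSF]
2. ∠CPF = 122°  [vertical angles at P]
3. ∠FCS = 34°  [same arc SF]
4. ∠CFV = 24°  [△FPC]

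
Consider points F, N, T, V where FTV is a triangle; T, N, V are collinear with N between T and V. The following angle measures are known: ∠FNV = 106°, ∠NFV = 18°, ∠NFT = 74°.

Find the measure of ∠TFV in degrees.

1. ∠FVN = 56°  [△FNV]
2. ∠FNT = 74°  [linear pair at N on TV]
3. ∠FTN = 32°  [△FTN]
4. ∠FVT = 56°  [N on ray VT]
5. ∠FTV = 32°  [N on ray TV]
6. ∠TFV = 92°  [△FTV]

∠TFV = 92°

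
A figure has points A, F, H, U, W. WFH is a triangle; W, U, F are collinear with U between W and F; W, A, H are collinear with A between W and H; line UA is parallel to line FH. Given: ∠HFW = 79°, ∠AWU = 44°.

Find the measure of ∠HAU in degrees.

∠HAU = 123°

1. ∠AUW = 79°  [UA∥FH, corresponding at U]
2. ∠UAW = 57°  [△WUA]
3. ∠HAU = 123°  [linear pair at A on WH]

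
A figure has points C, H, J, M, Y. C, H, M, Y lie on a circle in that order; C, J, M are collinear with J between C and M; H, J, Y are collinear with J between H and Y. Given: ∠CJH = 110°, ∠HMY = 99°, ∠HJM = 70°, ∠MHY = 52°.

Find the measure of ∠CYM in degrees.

∠CYM = 87°

1. ∠MJY = 110°  [vertical angles at J]
2. ∠HYM = 29°  [△HMY]
3. ∠MCY = 52°  [same arc MY]
4. ∠CMY = 41°  [△MJY]
5. ∠CYM = 87°  [△CMY]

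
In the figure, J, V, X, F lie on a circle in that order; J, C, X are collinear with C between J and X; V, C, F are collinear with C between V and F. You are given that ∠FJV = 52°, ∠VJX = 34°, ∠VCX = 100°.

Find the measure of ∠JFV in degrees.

1. ∠JCV = 80°  [linear pair at C on JX]
2. ∠FVJ = 66°  [△JCV]
3. ∠JFV = 62°  [△JVF]

∠JFV = 62°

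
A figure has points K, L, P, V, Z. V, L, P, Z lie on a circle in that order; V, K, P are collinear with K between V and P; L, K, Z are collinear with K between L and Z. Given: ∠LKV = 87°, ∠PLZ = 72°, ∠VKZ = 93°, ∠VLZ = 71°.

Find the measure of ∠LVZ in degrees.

1. ∠PVZ = 72°  [same arc PZ]
2. ∠LZV = 15°  [△VKZ]
3. ∠LVZ = 94°  [△VLZ]

∠LVZ = 94°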